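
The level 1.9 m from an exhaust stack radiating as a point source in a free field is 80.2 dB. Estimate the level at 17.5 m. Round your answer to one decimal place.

For a point source, L₂ = L₁ − 20·log₁₀(r₂/r₁).
L₂ = 80.2 − 20·log₁₀(17.5/1.9) = 80.2 − 19.286 = 60.91 dB.

60.9 dB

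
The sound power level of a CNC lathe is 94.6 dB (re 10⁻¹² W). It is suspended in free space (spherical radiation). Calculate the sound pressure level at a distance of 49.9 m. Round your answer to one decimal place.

49.6 dB

L_p = L_w − 10·log₁₀(4π·r²) with r = 49.9 m.
4π·r² = 3.129e+04 m², 10·log₁₀ of that is 44.954 dB.
L_p = 94.6 − 44.954 = 49.65 dB.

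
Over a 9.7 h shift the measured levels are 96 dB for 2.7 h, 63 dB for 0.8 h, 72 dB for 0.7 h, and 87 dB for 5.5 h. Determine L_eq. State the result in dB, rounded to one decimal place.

91.4 dB

Weight each interval's intensity by its duration and average over T = 9.7 h:
Σ tᵢ·10^(Lᵢ/10) = 2.7·10^(96/10) + 0.8·10^(63/10) + 0.7·10^(72/10) + 5.5·10^(87/10) = 1.352e+10.
L_eq = 10·log₁₀(1.352e+10/9.7) = 91.44 dB.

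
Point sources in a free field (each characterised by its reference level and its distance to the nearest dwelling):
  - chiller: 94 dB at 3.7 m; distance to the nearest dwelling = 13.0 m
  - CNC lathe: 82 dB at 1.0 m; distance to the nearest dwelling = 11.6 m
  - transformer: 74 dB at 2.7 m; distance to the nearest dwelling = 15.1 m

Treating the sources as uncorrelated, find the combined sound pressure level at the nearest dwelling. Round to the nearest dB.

First find each source's level at the receiver (point-source: −20·log₁₀(r/r_ref)), then combine on an intensity basis.
chiller: 94 − 20·log₁₀(13.0/3.7) = 94 − 10.91 = 83.09 dB.
CNC lathe: 82 − 20·log₁₀(11.6/1.0) = 82 − 21.29 = 60.71 dB.
transformer: 74 − 20·log₁₀(15.1/2.7) = 74 − 14.95 = 59.05 dB.
Σ 10^(L/10) = 2.055e+08 → L_total = 10·log₁₀(2.055e+08) = 83.13 dB.

83 dB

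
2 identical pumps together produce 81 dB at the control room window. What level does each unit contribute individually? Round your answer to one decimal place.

2 equal contributions raise the level by 10·log₁₀ 2 = 3.010 dB, so each unit alone gives 81 − 3.010.

78.0 dB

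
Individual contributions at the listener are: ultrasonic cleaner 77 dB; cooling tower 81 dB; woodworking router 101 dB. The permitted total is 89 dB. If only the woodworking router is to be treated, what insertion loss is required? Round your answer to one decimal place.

13.1 dB

Fixed contribution from the other sources: Σ 10^(L/10) = 10^(77/10) + 10^(81/10) = 1.760e+08 (82.46 dB).
The limit corresponds to 10^(89/10) = 7.943e+08; subtracting the fixed part leaves 6.183e+08 for the woodworking router, i.e. 87.91 dB.
Required insertion loss = 101 − 87.91 = 13.09 dB.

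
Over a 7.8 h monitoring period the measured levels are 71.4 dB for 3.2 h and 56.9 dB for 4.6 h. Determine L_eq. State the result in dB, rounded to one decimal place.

67.7 dB

Weight each interval's intensity by its duration and average over T = 7.8 h:
Σ tᵢ·10^(Lᵢ/10) = 3.2·10^(71.4/10) + 4.6·10^(56.9/10) = 4.643e+07.
L_eq = 10·log₁₀(4.643e+07/7.8) = 67.75 dB.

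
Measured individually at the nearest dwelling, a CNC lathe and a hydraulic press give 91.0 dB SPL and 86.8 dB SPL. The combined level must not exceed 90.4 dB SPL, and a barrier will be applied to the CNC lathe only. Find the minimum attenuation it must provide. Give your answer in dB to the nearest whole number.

3 dB

Everything except the CNC lathe sums to 10^(86.8/10) = 4.786e+08 in linear terms, 86.80 dB SPL.
To meet 90.4 dB SPL overall, the treated CNC lathe may contribute at most 10^(90.4/10) − 4.786e+08 = 6.178e+08, i.e. 87.91 dB SPL.
So the CNC lathe must be reduced from 91.0 to 87.91 dB SPL: IL = 3.09 dB.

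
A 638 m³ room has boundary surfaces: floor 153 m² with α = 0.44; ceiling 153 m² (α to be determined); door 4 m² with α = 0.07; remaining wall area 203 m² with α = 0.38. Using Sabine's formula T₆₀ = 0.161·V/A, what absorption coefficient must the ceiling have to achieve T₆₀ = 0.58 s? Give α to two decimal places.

From T₆₀ = 0.161·V/A, the target T₆₀ = 0.58 s needs A = 0.161·638/0.58 = 177.10 m².
Absorption from the other surfaces = 153·0.44 + 4·0.07 + 203·0.38 = 144.74 m², so the ceiling must supply 32.36 m² over 153 m².
α = 32.36/153 = 0.212.

0.21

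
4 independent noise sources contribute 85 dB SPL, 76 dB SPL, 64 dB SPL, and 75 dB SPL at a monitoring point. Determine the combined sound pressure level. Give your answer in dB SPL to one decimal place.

85.9 dB SPL

Incoherent sources combine by intensity addition: L_total = 10·log₁₀(Σ 10^(L_i/10)).
Σ 10^(L/10) = 10^(85/10) + 10^(76/10) + 10^(64/10) + 10^(75/10) = 3.902e+08.
L_total = 10·log₁₀(3.902e+08) = 85.91 dB SPL.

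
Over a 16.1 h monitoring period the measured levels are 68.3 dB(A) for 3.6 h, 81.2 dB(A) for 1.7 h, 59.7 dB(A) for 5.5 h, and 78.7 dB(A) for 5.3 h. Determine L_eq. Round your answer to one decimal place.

76.0 dB(A)

L_eq = 10·log₁₀[(1/T)·Σ tᵢ·10^(Lᵢ/10)] with T = 16.1 h.
Σ tᵢ·10^(Lᵢ/10) = 3.6·10^(68.3/10) + 1.7·10^(81.2/10) + 5.5·10^(59.7/10) + 5.3·10^(78.7/10) = 6.465e+08.
L_eq = 10·log₁₀(6.465e+08/16.1) = 76.04 dB(A).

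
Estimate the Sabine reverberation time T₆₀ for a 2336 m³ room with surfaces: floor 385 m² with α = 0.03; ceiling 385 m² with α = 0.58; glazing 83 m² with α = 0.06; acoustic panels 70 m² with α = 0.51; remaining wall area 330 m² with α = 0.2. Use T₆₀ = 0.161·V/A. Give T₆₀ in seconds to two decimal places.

1.10 s

A = Σ Sᵢαᵢ = 385·0.03 + 385·0.58 + 83·0.06 + 70·0.51 + 330·0.2 = 341.53 m².
T₆₀ = 0.161·V/A = 0.161·2336/341.53 = 1.101 s.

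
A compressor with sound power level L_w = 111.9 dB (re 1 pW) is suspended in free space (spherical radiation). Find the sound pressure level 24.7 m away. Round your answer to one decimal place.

The power spreads over a sphere of area 4π·r², so L_p = L_w − 10·log₁₀(4π·r²).
4π·r² = 7667 m², 10·log₁₀ of that is 38.846 dB.
L_p = 111.9 − 38.846 = 73.05 dB.

73.1 dB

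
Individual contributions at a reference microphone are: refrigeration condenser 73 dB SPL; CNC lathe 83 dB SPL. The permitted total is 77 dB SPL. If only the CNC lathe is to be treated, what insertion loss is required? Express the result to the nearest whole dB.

Fixed contribution from the other source: Σ 10^(L/10) = 10^(73/10) = 1.995e+07 (73.00 dB SPL).
To meet 77 dB SPL overall, the treated CNC lathe may contribute at most 10^(77/10) − 1.995e+07 = 3.017e+07, i.e. 74.80 dB SPL.
So the CNC lathe must be reduced from 83 to 74.80 dB SPL: IL = 8.20 dB.

8 dB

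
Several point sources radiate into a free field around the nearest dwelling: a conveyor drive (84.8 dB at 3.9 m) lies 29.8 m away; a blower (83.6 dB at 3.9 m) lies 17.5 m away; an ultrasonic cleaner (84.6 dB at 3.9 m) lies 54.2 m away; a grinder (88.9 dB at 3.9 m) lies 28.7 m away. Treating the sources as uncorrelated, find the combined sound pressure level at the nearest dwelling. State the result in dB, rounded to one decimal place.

75.1 dB

First find each source's level at the receiver (point-source: −20·log₁₀(r/r_ref)), then combine on an intensity basis.
conveyor drive: 84.8 − 20·log₁₀(29.8/3.9) = 84.8 − 17.66 = 67.14 dB.
blower: 83.6 − 20·log₁₀(17.5/3.9) = 83.6 − 13.04 = 70.56 dB.
ultrasonic cleaner: 84.6 − 20·log₁₀(54.2/3.9) = 84.6 − 22.86 = 61.74 dB.
grinder: 88.9 − 20·log₁₀(28.7/3.9) = 88.9 − 17.34 = 71.56 dB.
Σ 10^(L/10) = 3.238e+07 → L_total = 10·log₁₀(3.238e+07) = 75.10 dB.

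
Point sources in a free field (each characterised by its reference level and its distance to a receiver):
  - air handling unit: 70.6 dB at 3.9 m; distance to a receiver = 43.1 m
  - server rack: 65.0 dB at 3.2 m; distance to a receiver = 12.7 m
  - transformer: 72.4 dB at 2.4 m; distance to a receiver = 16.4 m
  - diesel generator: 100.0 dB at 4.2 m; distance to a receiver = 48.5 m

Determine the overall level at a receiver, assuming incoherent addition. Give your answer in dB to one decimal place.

Propagate each source to the receiver with L = L_ref − 20·log₁₀(r/r_ref), then add intensities.
air handling unit: 70.6 − 20·log₁₀(43.1/3.9) = 70.6 − 20.87 = 49.73 dB.
server rack: 65.0 − 20·log₁₀(12.7/3.2) = 65.0 − 11.97 = 53.03 dB.
transformer: 72.4 − 20·log₁₀(16.4/2.4) = 72.4 − 16.69 = 55.71 dB.
diesel generator: 100.0 − 20·log₁₀(48.5/4.2) = 100.0 − 21.25 = 78.75 dB.
Σ 10^(L/10) = 7.566e+07 → L_total = 10·log₁₀(7.566e+07) = 78.79 dB.

78.8 dB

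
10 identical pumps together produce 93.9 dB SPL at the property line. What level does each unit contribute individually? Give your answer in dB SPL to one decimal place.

83.9 dB SPL

10 equal contributions raise the level by 10·log₁₀ 10 = 10.000 dB, so each unit alone gives 93.9 − 10.000.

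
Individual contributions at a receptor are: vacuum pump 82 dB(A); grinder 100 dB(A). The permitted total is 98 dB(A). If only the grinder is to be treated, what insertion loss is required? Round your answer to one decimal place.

2.1 dB

The untreated sources together contribute 10^(82/10) = 1.585e+08, i.e. 82.00 dB(A).
The limit corresponds to 10^(98/10) = 6.310e+09; subtracting the fixed part leaves 6.151e+09 for the grinder, i.e. 97.89 dB(A).
Required insertion loss = 100 − 97.89 = 2.11 dB.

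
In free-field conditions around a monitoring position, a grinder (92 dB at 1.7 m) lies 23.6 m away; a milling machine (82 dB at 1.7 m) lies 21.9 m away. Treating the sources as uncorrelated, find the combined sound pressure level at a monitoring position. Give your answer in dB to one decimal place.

First find each source's level at the receiver (point-source: −20·log₁₀(r/r_ref)), then combine on an intensity basis.
grinder: 92 − 20·log₁₀(23.6/1.7) = 92 − 22.85 = 69.15 dB.
milling machine: 82 − 20·log₁₀(21.9/1.7) = 82 − 22.20 = 59.80 dB.
Σ 10^(L/10) = 9.179e+06 → L_total = 10·log₁₀(9.179e+06) = 69.63 dB.

69.6 dB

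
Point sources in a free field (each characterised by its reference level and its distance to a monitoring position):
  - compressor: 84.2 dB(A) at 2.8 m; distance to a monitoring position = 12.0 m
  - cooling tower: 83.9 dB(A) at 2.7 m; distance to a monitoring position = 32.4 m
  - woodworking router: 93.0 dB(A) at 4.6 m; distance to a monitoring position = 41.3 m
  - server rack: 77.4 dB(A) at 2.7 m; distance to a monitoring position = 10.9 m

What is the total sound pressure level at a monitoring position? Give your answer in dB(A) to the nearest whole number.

76 dB(A)

Apply inverse-square spreading to bring every level to the receiver, then sum 10^(L/10).
compressor: 84.2 − 20·log₁₀(12.0/2.8) = 84.2 − 12.64 = 71.56 dB(A).
cooling tower: 83.9 − 20·log₁₀(32.4/2.7) = 83.9 − 21.58 = 62.32 dB(A).
woodworking router: 93.0 − 20·log₁₀(41.3/4.6) = 93.0 − 19.06 = 73.94 dB(A).
server rack: 77.4 − 20·log₁₀(10.9/2.7) = 77.4 − 12.12 = 65.28 dB(A).
Σ 10^(L/10) = 4.415e+07 → L_total = 10·log₁₀(4.415e+07) = 76.45 dB(A).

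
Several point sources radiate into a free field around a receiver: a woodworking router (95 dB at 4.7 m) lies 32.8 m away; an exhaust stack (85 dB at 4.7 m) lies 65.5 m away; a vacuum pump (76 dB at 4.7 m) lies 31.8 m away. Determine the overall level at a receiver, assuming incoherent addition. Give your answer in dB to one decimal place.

78.3 dB

Apply inverse-square spreading to bring every level to the receiver, then sum 10^(L/10).
woodworking router: 95 − 20·log₁₀(32.8/4.7) = 95 − 16.88 = 78.12 dB.
exhaust stack: 85 − 20·log₁₀(65.5/4.7) = 85 − 22.88 = 62.12 dB.
vacuum pump: 76 − 20·log₁₀(31.8/4.7) = 76 − 16.61 = 59.39 dB.
Σ 10^(L/10) = 6.743e+07 → L_total = 10·log₁₀(6.743e+07) = 78.29 dB.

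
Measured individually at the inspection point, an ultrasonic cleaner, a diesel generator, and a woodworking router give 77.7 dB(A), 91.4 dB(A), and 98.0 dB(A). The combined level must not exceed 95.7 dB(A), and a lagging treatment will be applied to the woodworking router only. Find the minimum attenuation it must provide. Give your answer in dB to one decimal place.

4.4 dB

The untreated sources together contribute 10^(77.7/10) + 10^(91.4/10) = 1.439e+09, i.e. 91.58 dB(A).
The limit corresponds to 10^(95.7/10) = 3.715e+09; subtracting the fixed part leaves 2.276e+09 for the woodworking router, i.e. 93.57 dB(A).
So the woodworking router must be reduced from 98.0 to 93.57 dB(A): IL = 4.43 dB.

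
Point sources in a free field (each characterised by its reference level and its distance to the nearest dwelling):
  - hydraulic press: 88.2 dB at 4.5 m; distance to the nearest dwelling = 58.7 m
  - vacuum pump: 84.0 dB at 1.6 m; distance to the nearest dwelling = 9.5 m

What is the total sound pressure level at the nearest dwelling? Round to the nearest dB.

Propagate each source to the receiver with L = L_ref − 20·log₁₀(r/r_ref), then add intensities.
hydraulic press: 88.2 − 20·log₁₀(58.7/4.5) = 88.2 − 22.31 = 65.89 dB.
vacuum pump: 84.0 − 20·log₁₀(9.5/1.6) = 84.0 − 15.47 = 68.53 dB.
Σ 10^(L/10) = 1.101e+07 → L_total = 10·log₁₀(1.101e+07) = 70.42 dB.

70 dB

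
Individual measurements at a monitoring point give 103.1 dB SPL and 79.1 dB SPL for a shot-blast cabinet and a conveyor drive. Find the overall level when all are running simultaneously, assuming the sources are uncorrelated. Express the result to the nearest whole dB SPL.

103 dB SPL

For uncorrelated sources the intensities add, so convert each level to linear form, sum, and take 10·log₁₀ of the total.
Σ 10^(L/10) = 10^(103.1/10) + 10^(79.1/10) = 2.050e+10.
L_total = 10·log₁₀(2.050e+10) = 103.12 dB SPL.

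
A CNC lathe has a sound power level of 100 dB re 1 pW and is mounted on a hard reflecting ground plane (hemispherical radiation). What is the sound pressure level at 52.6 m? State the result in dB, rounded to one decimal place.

57.6 dB

L_p = L_w − 10·log₁₀(2π·r²) with r = 52.6 m.
2π·r² = 1.738e+04 m², 10·log₁₀ of that is 42.402 dB.
L_p = 100 − 42.402 = 57.60 dB.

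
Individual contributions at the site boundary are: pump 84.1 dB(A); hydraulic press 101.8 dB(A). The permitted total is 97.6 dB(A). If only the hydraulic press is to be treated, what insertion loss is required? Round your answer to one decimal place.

4.4 dB

Everything except the hydraulic press sums to 10^(84.1/10) = 2.570e+08 in linear terms, 84.10 dB(A).
The limit corresponds to 10^(97.6/10) = 5.754e+09; subtracting the fixed part leaves 5.497e+09 for the hydraulic press, i.e. 97.40 dB(A).
Required insertion loss = 101.8 − 97.40 = 4.40 dB.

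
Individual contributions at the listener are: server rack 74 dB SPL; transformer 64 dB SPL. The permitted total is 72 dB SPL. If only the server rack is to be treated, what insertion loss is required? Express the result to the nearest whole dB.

3 dB

Fixed contribution from the other source: Σ 10^(L/10) = 10^(64/10) = 2.512e+06 (64.00 dB SPL).
To meet 72 dB SPL overall, the treated server rack may contribute at most 10^(72/10) − 2.512e+06 = 1.334e+07, i.e. 71.25 dB SPL.
Required insertion loss = 74 − 71.25 = 2.75 dB.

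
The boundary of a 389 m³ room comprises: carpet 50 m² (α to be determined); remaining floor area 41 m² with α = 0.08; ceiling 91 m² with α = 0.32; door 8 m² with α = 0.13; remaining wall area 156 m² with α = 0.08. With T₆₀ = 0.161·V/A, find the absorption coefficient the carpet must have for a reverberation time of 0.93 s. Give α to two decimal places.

0.43

A = 0.161·V/T₆₀ = 0.161·389/0.93 = 67.34 m² sabins.
Absorption from the other surfaces = 41·0.08 + 91·0.32 + 8·0.13 + 156·0.08 = 45.92 m², so the carpet must supply 21.42 m² over 50 m².
α = 21.42/50 = 0.428.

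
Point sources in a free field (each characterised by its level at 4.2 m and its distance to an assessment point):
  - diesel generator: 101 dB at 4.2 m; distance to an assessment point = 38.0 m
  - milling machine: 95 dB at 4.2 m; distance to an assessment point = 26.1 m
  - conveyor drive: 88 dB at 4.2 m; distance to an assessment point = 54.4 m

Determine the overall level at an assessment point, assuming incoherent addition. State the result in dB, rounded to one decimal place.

83.8 dB

Propagate each source to the receiver with L = L_ref − 20·log₁₀(r/r_ref), then add intensities.
diesel generator: 101 − 20·log₁₀(38.0/4.2) = 101 − 19.13 = 81.87 dB.
milling machine: 95 − 20·log₁₀(26.1/4.2) = 95 − 15.87 = 79.13 dB.
conveyor drive: 88 − 20·log₁₀(54.4/4.2) = 88 − 22.25 = 65.75 dB.
Σ 10^(L/10) = 2.394e+08 → L_total = 10·log₁₀(2.394e+08) = 83.79 dB.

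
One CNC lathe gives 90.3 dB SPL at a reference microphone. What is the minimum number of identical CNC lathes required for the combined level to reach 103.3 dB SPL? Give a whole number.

Need L₁ + 10·log₁₀ N ≥ 103.3, i.e. log₁₀ N ≥ 1.30.
N ≥ 10^(13.0/10) = 19.953, so N = 20.

20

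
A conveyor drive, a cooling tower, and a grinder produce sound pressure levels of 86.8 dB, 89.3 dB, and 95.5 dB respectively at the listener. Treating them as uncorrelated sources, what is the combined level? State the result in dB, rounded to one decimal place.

96.9 dB

Incoherent sources combine by intensity addition: L_total = 10·log₁₀(Σ 10^(L_i/10)).
Σ 10^(L/10) = 10^(86.8/10) + 10^(89.3/10) + 10^(95.5/10) = 4.878e+09.
L_total = 10·log₁₀(4.878e+09) = 96.88 dB.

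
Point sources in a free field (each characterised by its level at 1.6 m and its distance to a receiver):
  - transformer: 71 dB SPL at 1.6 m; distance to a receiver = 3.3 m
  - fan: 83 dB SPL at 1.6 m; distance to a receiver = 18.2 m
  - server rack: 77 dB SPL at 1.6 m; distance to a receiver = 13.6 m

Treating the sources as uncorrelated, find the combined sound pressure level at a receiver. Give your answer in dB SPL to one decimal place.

67.2 dB SPL

Propagate each source to the receiver with L = L_ref − 20·log₁₀(r/r_ref), then add intensities.
transformer: 71 − 20·log₁₀(3.3/1.6) = 71 − 6.29 = 64.71 dB SPL.
fan: 83 − 20·log₁₀(18.2/1.6) = 83 − 21.12 = 61.88 dB SPL.
server rack: 77 − 20·log₁₀(13.6/1.6) = 77 − 18.59 = 58.41 dB SPL.
Σ 10^(L/10) = 5.195e+06 → L_total = 10·log₁₀(5.195e+06) = 67.16 dB SPL.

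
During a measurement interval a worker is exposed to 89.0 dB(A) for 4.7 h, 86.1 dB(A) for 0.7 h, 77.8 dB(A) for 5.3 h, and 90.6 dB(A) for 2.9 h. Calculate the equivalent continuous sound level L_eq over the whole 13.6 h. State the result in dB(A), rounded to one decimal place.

The energy average is taken in the linear domain: L_eq = 10·log₁₀[(Σ tᵢ·10^(Lᵢ/10))/T], T = 13.6 h.
Σ tᵢ·10^(Lᵢ/10) = 4.7·10^(89.0/10) + 0.7·10^(86.1/10) + 5.3·10^(77.8/10) + 2.9·10^(90.6/10) = 7.668e+09.
L_eq = 10·log₁₀(7.668e+09/13.6) = 87.51 dB(A).

87.5 dB(A)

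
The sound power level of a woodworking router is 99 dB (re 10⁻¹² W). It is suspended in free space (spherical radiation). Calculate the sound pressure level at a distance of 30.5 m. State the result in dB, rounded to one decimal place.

L_p = L_w − 10·log₁₀(4π·r²) with r = 30.5 m.
4π·r² = 1.169e+04 m², 10·log₁₀ of that is 40.678 dB.
L_p = 99 − 40.678 = 58.32 dB.

58.3 dB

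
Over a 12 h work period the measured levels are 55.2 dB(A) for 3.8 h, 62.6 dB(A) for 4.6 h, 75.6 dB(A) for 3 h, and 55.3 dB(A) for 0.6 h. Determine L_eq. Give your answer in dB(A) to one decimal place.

70.0 dB(A)

The energy average is taken in the linear domain: L_eq = 10·log₁₀[(Σ tᵢ·10^(Lᵢ/10))/T], T = 12 h.
Σ tᵢ·10^(Lᵢ/10) = 3.8·10^(55.2/10) + 4.6·10^(62.6/10) + 3·10^(75.6/10) + 0.6·10^(55.3/10) = 1.188e+08.
L_eq = 10·log₁₀(1.188e+08/12) = 69.95 dB(A).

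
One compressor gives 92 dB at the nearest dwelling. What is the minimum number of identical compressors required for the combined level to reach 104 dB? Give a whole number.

The shortfall is 104 − 92 = 12.0 dB, and N units add 10·log₁₀ N, so need 10·log₁₀ N ≥ 12.0.
N ≥ 10^(12.0/10) = 15.849, so N = 16.

16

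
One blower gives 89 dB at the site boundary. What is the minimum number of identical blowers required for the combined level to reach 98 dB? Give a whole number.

8

Need L₁ + 10·log₁₀ N ≥ 98, i.e. log₁₀ N ≥ 0.90.
N ≥ 10^(9.0/10) = 7.943, so N = 8.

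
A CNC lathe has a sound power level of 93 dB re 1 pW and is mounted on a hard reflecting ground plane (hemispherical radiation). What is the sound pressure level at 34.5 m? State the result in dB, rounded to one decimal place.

54.3 dB

Free-field hemispherical radiation: L_p = L_w − 10·log₁₀(2π·r²), r = 34.5 m.
2π·r² = 7479 m², 10·log₁₀ of that is 38.738 dB.
L_p = 93 − 38.738 = 54.26 dB.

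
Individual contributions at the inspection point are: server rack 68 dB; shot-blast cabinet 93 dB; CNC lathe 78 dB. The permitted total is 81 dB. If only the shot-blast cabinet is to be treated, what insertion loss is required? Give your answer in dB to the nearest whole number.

15 dB

The untreated sources together contribute 10^(68/10) + 10^(78/10) = 6.941e+07, i.e. 78.41 dB.
The limit corresponds to 10^(81/10) = 1.259e+08; subtracting the fixed part leaves 5.649e+07 for the shot-blast cabinet, i.e. 77.52 dB.
So the shot-blast cabinet must be reduced from 93 to 77.52 dB: IL = 15.48 dB.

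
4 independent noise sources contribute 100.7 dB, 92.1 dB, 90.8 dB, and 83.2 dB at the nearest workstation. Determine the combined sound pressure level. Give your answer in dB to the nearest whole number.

102 dB

For uncorrelated sources the intensities add, so convert each level to linear form, sum, and take 10·log₁₀ of the total.
Σ 10^(L/10) = 10^(100.7/10) + 10^(92.1/10) + 10^(90.8/10) + 10^(83.2/10) = 1.478e+10.
L_total = 10·log₁₀(1.478e+10) = 101.70 dB.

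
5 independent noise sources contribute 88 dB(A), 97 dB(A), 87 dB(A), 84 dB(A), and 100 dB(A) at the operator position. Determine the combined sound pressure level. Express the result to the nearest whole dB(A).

102 dB(A)

For uncorrelated sources the intensities add, so convert each level to linear form, sum, and take 10·log₁₀ of the total.
Σ 10^(L/10) = 10^(88/10) + 10^(97/10) + 10^(87/10) + 10^(84/10) + 10^(100/10) = 1.640e+10.
L_total = 10·log₁₀(1.640e+10) = 102.15 dB(A).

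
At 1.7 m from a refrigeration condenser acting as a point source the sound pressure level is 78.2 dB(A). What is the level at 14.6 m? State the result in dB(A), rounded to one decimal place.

59.5 dB(A)

Point-source attenuation: ΔL = 20·log₁₀(r₂/r₁) = 20·log₁₀(14.6/1.7) = 18.678 dB.
L₂ = 78.2 − 20·log₁₀(14.6/1.7) = 78.2 − 18.678 = 59.52 dB(A).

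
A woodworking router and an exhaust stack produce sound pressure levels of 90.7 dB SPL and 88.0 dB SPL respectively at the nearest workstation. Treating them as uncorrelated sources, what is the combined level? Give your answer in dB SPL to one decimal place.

92.6 dB SPL

Incoherent sources combine by intensity addition: L_total = 10·log₁₀(Σ 10^(L_i/10)).
Σ 10^(L/10) = 10^(90.7/10) + 10^(88.0/10) = 1.806e+09.
L_total = 10·log₁₀(1.806e+09) = 92.57 dB SPL.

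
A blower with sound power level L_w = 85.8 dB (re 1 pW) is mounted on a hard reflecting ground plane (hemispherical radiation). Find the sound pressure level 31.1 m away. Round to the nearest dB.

48 dB

The power spreads over a hemisphere of area 2π·r², so L_p = L_w − 10·log₁₀(2π·r²).
2π·r² = 6077 m², 10·log₁₀ of that is 37.837 dB.
L_p = 85.8 − 37.837 = 47.96 dB.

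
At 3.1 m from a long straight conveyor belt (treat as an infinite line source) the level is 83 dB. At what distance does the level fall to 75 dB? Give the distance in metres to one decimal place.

The 8.0 dB drop corresponds to a distance ratio of 10^(8.0/10) for a line source.
r₂ = 3.1·10^((83−75)/10) = 3.1·10^(8.0/10) = 19.56 m.

19.6 m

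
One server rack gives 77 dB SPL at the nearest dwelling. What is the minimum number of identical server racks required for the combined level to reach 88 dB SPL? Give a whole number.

13

N identical sources give L₁ + 10·log₁₀ N, so require 10·log₁₀ N ≥ 88 − 77 = 11.0 dB.
N ≥ 10^(11.0/10) = 12.589, so N = 13.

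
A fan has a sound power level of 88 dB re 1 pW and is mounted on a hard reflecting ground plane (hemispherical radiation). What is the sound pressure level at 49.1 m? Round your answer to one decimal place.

46.2 dB

L_p = L_w − 10·log₁₀(2π·r²) with r = 49.1 m.
2π·r² = 1.515e+04 m², 10·log₁₀ of that is 41.803 dB.
L_p = 88 − 41.803 = 46.20 dB.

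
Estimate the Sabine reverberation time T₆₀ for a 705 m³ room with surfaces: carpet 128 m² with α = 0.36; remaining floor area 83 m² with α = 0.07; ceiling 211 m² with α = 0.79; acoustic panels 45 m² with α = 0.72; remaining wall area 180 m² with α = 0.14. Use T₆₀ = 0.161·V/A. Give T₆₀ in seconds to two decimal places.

0.41 s

Total absorption A = 128·0.36 + 83·0.07 + 211·0.79 + 45·0.72 + 180·0.14 = 276.18 m² sabins.
T₆₀ = 0.161 × 705 / 276.18 = 0.411 s.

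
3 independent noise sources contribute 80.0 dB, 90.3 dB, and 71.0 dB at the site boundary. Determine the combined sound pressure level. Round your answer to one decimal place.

90.7 dB

Incoherent sources combine by intensity addition: L_total = 10·log₁₀(Σ 10^(L_i/10)).
Σ 10^(L/10) = 10^(80.0/10) + 10^(90.3/10) + 10^(71.0/10) = 1.184e+09.
L_total = 10·log₁₀(1.184e+09) = 90.73 dB.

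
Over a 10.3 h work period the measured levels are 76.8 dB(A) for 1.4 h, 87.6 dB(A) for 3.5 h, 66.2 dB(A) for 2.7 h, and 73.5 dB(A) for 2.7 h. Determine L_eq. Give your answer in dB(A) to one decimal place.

The energy average is taken in the linear domain: L_eq = 10·log₁₀[(Σ tᵢ·10^(Lᵢ/10))/T], T = 10.3 h.
Σ tᵢ·10^(Lᵢ/10) = 1.4·10^(76.8/10) + 3.5·10^(87.6/10) + 2.7·10^(66.2/10) + 2.7·10^(73.5/10) = 2.153e+09.
L_eq = 10·log₁₀(2.153e+09/10.3) = 83.20 dB(A).

83.2 dB(A)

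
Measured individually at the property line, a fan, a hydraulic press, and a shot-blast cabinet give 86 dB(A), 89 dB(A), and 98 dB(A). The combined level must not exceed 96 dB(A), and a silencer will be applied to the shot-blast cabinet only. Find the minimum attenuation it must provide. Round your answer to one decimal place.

3.5 dB

Everything except the shot-blast cabinet sums to 10^(86/10) + 10^(89/10) = 1.192e+09 in linear terms, 90.76 dB(A).
The limit corresponds to 10^(96/10) = 3.981e+09; subtracting the fixed part leaves 2.789e+09 for the shot-blast cabinet, i.e. 94.45 dB(A).
So the shot-blast cabinet must be reduced from 98 to 94.45 dB(A): IL = 3.55 dB.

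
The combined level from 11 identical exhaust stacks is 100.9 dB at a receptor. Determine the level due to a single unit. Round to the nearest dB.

Dividing the total intensity by 11 lowers the level by 10·log₁₀ 11 = 10.414 dB: L₁ = 100.9 − 10.414.

90 dB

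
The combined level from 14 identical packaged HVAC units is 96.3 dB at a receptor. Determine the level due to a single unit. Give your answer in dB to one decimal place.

For N identical incoherent sources L_total = L₁ + 10·log₁₀ N, so L₁ = 96.3 − 10·log₁₀(14) = 96.3 − 11.461.

84.8 dB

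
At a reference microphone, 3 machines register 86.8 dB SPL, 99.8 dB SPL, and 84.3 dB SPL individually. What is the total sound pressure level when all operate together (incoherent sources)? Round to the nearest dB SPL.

Incoherent sources combine by intensity addition: L_total = 10·log₁₀(Σ 10^(L_i/10)).
Σ 10^(L/10) = 10^(86.8/10) + 10^(99.8/10) + 10^(84.3/10) = 1.030e+10.
L_total = 10·log₁₀(1.030e+10) = 100.13 dB SPL.

100 dB SPL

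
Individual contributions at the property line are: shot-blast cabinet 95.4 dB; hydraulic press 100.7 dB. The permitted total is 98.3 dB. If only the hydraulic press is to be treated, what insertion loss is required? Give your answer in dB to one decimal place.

5.5 dB

Everything except the hydraulic press sums to 10^(95.4/10) = 3.467e+09 in linear terms, 95.40 dB.
To meet 98.3 dB overall, the treated hydraulic press may contribute at most 10^(98.3/10) − 3.467e+09 = 3.293e+09, i.e. 95.18 dB.
So the hydraulic press must be reduced from 100.7 to 95.18 dB: IL = 5.52 dB.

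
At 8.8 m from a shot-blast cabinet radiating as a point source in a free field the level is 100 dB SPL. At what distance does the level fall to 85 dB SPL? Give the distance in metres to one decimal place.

49.5 m

Point-source spreading drops the level by 20·log₁₀(r₂/r₁); inverting, r₂/r₁ = 10^(ΔL/20).
r₂ = 8.8·10^((100−85)/20) = 8.8·10^(15.0/20) = 49.49 m.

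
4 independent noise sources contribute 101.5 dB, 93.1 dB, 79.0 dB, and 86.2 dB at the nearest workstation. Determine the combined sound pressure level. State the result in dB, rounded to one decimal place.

Incoherent sources combine by intensity addition: L_total = 10·log₁₀(Σ 10^(L_i/10)).
Σ 10^(L/10) = 10^(101.5/10) + 10^(93.1/10) + 10^(79.0/10) + 10^(86.2/10) = 1.666e+10.
L_total = 10·log₁₀(1.666e+10) = 102.22 dB.

102.2 dB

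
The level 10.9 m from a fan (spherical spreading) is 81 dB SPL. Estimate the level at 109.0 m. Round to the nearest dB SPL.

For a point source, L₂ = L₁ − 20·log₁₀(r₂/r₁).
L₂ = 81 − 20·log₁₀(109.0/10.9) = 81 − 20.000 = 61.00 dB SPL.

61 dB SPL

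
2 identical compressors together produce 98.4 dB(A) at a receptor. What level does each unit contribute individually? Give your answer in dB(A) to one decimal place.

95.4 dB(A)

Dividing the total intensity by 2 lowers the level by 10·log₁₀ 2 = 3.010 dB: L₁ = 98.4 − 3.010.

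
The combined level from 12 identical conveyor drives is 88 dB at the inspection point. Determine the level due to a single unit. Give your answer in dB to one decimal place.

77.2 dB

For N identical incoherent sources L_total = L₁ + 10·log₁₀ N, so L₁ = 88 − 10·log₁₀(12) = 88 − 10.792.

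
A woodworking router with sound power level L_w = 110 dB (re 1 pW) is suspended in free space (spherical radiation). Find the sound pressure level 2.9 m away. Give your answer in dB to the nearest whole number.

L_p = L_w − 10·log₁₀(4π·r²) with r = 2.9 m.
4π·r² = 105.7 m², 10·log₁₀ of that is 20.240 dB.
L_p = 110 − 20.240 = 89.76 dB.

90 dB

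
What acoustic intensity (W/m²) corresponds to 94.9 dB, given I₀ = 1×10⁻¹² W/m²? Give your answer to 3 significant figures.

0.00309 W/m²

I = I₀·10^(L/10) = 10⁻¹² × 10^(94.9/10) = 10^(-2.510).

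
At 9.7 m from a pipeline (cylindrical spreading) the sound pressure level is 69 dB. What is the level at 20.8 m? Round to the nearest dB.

For a line source, L₂ = L₁ − 10·log₁₀(r₂/r₁).
L₂ = 69 − 10·log₁₀(20.8/9.7) = 69 − 3.313 = 65.69 dB.

66 dB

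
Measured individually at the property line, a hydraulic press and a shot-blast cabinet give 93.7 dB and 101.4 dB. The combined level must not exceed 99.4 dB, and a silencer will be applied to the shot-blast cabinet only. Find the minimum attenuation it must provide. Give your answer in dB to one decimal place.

3.4 dB

Fixed contribution from the other source: Σ 10^(L/10) = 10^(93.7/10) = 2.344e+09 (93.70 dB).
To meet 99.4 dB overall, the treated shot-blast cabinet may contribute at most 10^(99.4/10) − 2.344e+09 = 6.365e+09, i.e. 98.04 dB.
Required insertion loss = 101.4 − 98.04 = 3.36 dB.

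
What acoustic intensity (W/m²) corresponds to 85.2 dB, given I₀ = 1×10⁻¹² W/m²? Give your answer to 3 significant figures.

I/I₀ = 10^(85.2/10) = 3.311e+08, so I = 3.311e+08 × 10⁻¹² W/m².

0.000331 W/m²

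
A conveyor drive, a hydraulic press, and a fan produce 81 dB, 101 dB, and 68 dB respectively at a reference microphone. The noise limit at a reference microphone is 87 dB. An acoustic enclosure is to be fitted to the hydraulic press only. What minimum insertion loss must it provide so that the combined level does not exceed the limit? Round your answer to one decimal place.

15.3 dB

Fixed contribution from the other sources: Σ 10^(L/10) = 10^(81/10) + 10^(68/10) = 1.322e+08 (81.21 dB).
To meet 87 dB overall, the treated hydraulic press may contribute at most 10^(87/10) − 1.322e+08 = 3.690e+08, i.e. 85.67 dB.
Required insertion loss = 101 − 85.67 = 15.33 dB.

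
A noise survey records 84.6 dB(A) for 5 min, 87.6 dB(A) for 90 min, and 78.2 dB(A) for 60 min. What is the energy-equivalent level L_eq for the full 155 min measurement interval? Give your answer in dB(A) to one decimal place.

85.7 dB(A)

Weight each interval's intensity by its duration and average over T = 155 min:
Σ tᵢ·10^(Lᵢ/10) = 5·10^(84.6/10) + 90·10^(87.6/10) + 60·10^(78.2/10) = 5.720e+10.
L_eq = 10·log₁₀(5.720e+10/155) = 85.67 dB(A).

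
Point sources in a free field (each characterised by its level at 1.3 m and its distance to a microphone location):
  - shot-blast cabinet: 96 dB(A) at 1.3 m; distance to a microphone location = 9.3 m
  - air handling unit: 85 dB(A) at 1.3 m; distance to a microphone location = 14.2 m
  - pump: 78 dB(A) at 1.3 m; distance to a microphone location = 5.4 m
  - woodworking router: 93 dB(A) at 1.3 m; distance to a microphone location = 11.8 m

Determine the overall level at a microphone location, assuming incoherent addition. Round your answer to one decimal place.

Propagate each source to the receiver with L = L_ref − 20·log₁₀(r/r_ref), then add intensities.
shot-blast cabinet: 96 − 20·log₁₀(9.3/1.3) = 96 − 17.09 = 78.91 dB(A).
air handling unit: 85 − 20·log₁₀(14.2/1.3) = 85 − 20.77 = 64.23 dB(A).
pump: 78 − 20·log₁₀(5.4/1.3) = 78 − 12.37 = 65.63 dB(A).
woodworking router: 93 − 20·log₁₀(11.8/1.3) = 93 − 19.16 = 73.84 dB(A).
Σ 10^(L/10) = 1.083e+08 → L_total = 10·log₁₀(1.083e+08) = 80.35 dB(A).

80.3 dB(A)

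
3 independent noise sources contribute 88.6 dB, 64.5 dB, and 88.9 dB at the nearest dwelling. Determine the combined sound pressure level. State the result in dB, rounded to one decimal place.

91.8 dB

Incoherent sources combine by intensity addition: L_total = 10·log₁₀(Σ 10^(L_i/10)).
Σ 10^(L/10) = 10^(88.6/10) + 10^(64.5/10) + 10^(88.9/10) = 1.504e+09.
L_total = 10·log₁₀(1.504e+09) = 91.77 dB.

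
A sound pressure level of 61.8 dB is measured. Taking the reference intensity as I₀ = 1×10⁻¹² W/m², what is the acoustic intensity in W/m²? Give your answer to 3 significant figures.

1.51e-06 W/m²

L = 10·log₁₀(I/I₀) ⇒ I = I₀·10^(L/10) = 10⁻¹² × 10^6.18.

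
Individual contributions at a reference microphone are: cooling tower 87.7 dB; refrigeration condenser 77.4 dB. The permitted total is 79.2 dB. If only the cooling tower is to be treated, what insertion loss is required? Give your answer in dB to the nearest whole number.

The untreated sources together contribute 10^(77.4/10) = 5.495e+07, i.e. 77.40 dB.
The limit corresponds to 10^(79.2/10) = 8.318e+07; subtracting the fixed part leaves 2.822e+07 for the cooling tower, i.e. 74.51 dB.
So the cooling tower must be reduced from 87.7 to 74.51 dB: IL = 13.19 dB.

13 dB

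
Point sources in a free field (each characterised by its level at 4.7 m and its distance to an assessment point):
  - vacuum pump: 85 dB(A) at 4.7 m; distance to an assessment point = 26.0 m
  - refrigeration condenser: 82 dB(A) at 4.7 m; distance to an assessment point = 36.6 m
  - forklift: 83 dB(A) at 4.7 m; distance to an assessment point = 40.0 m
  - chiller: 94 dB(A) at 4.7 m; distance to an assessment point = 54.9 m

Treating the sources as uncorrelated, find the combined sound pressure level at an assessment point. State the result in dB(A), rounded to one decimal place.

75.3 dB(A)

Propagate each source to the receiver with L = L_ref − 20·log₁₀(r/r_ref), then add intensities.
vacuum pump: 85 − 20·log₁₀(26.0/4.7) = 85 − 14.86 = 70.14 dB(A).
refrigeration condenser: 82 − 20·log₁₀(36.6/4.7) = 82 − 17.83 = 64.17 dB(A).
forklift: 83 − 20·log₁₀(40.0/4.7) = 83 − 18.60 = 64.40 dB(A).
chiller: 94 − 20·log₁₀(54.9/4.7) = 94 − 21.35 = 72.65 dB(A).
Σ 10^(L/10) = 3.411e+07 → L_total = 10·log₁₀(3.411e+07) = 75.33 dB(A).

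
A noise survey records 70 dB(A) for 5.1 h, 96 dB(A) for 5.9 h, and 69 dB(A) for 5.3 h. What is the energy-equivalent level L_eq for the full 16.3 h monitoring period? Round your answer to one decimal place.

L_eq = 10·log₁₀[(1/T)·Σ tᵢ·10^(Lᵢ/10)] with T = 16.3 h.
Σ tᵢ·10^(Lᵢ/10) = 5.1·10^(70/10) + 5.9·10^(96/10) + 5.3·10^(69/10) = 2.358e+10.
L_eq = 10·log₁₀(2.358e+10/16.3) = 91.60 dB(A).

91.6 dB(A)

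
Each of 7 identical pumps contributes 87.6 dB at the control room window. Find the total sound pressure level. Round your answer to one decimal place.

With 7 equal, uncorrelated contributions the intensity is 7× that of one unit, giving a rise of 10·log₁₀ 7.
L_total = 87.6 + 10·log₁₀(7) = 87.6 + 8.451 = 96.05 dB.

96.1 dB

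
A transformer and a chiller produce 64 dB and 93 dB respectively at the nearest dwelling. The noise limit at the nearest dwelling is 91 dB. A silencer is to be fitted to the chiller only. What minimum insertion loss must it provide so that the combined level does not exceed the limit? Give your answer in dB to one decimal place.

Everything except the chiller sums to 10^(64/10) = 2.512e+06 in linear terms, 64.00 dB.
To meet 91 dB overall, the treated chiller may contribute at most 10^(91/10) − 2.512e+06 = 1.256e+09, i.e. 90.99 dB.
Required insertion loss = 93 − 90.99 = 2.01 dB.

2.0 dB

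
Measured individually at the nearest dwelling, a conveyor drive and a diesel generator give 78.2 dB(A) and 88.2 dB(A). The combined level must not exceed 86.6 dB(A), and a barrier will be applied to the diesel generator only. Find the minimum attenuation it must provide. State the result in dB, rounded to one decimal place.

2.3 dB

Fixed contribution from the other source: Σ 10^(L/10) = 10^(78.2/10) = 6.607e+07 (78.20 dB(A)).
To meet 86.6 dB(A) overall, the treated diesel generator may contribute at most 10^(86.6/10) − 6.607e+07 = 3.910e+08, i.e. 85.92 dB(A).
So the diesel generator must be reduced from 88.2 to 85.92 dB(A): IL = 2.28 dB.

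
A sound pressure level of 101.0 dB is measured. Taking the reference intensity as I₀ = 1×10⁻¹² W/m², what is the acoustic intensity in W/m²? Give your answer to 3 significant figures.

L = 10·log₁₀(I/I₀) ⇒ I = I₀·10^(L/10) = 10⁻¹² × 10^10.10.

0.0126 W/m²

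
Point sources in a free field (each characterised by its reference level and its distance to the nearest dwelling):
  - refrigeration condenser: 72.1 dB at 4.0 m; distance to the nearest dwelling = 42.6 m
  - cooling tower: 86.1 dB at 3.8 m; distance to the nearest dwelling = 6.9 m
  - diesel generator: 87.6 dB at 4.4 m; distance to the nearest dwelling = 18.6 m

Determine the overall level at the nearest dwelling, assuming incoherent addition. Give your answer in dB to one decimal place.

81.9 dB

Apply inverse-square spreading to bring every level to the receiver, then sum 10^(L/10).
refrigeration condenser: 72.1 − 20·log₁₀(42.6/4.0) = 72.1 − 20.55 = 51.55 dB.
cooling tower: 86.1 − 20·log₁₀(6.9/3.8) = 86.1 − 5.18 = 80.92 dB.
diesel generator: 87.6 − 20·log₁₀(18.6/4.4) = 87.6 − 12.52 = 75.08 dB.
Σ 10^(L/10) = 1.559e+08 → L_total = 10·log₁₀(1.559e+08) = 81.93 dB.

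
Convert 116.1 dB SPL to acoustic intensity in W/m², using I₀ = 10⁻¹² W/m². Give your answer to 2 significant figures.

I = I₀·10^(L/10) = 10⁻¹² × 10^(116.1/10) = 10^(-0.390).

0.41 W/m²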